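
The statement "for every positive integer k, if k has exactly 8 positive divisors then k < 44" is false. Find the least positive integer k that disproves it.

A counterexample is any positive integer k such that k has exactly 8 positive divisors but the claim fails; we check each in order.
For k = 24, 30, 40, 42 the conclusion holds.
k = 54: τ(54) = 8; 54 ≥ 44.
Thus k = 54 disproves the claim, and no smaller k works.

k = 54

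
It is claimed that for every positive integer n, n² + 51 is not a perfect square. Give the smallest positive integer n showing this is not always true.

n = 7

A counterexample is any positive integer n such that n² + 51 is a perfect square; we check each in order.
n = 1: 1² + 51 = 52, not a perfect square.
n = 2: 2² + 51 = 55, not a perfect square.
n = 3: 3² + 51 = 60, not a perfect square.
n = 4: 4² + 51 = 67, not a perfect square.
n = 5: 5² + 51 = 76, not a perfect square.
n = 6: 6² + 51 = 87, not a perfect square.
n = 7: 7² + 51 = 100 = 10², a perfect square.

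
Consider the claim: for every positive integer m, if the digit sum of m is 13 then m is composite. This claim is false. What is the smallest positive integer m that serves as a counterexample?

m = 67

We need the least positive integer m for which the digit sum of m is 13 but m is prime.
m = 49: digit sum 13; 49 is composite.
m = 58: digit sum 13; 58 is composite.
m = 67: digit sum 13; 67 is prime, not composite.
So m = 67 is the smallest counterexample.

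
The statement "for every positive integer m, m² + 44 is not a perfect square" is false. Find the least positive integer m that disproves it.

A counterexample is any positive integer m such that m² + 44 is a perfect square; we check each in order.
For m = 1, 2, 3, 4, 5, 6, 7, 8, 9 the conclusion holds.
m = 10: 10² + 44 = 144 = 12², a perfect square.
Thus m = 10 disproves the claim, and no smaller m works.

m = 10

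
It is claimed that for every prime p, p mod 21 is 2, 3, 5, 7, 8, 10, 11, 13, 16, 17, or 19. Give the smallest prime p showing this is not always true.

For p = 2, 3, 5, 7, …, 29, 31, 37 the conclusion holds.
p = 41: 41 mod 21 = 20 — not in {2, 3, 5, 7, 8, 10, 11, 13, 16, 17, 19}.

p = 41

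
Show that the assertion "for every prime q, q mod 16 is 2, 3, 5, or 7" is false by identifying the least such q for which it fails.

q = 11

Check each prime q in order until the claim fails.
q = 2: 2 mod 16 = 2.
q = 3: 3 mod 16 = 3.
q = 5: 5 mod 16 = 5.
q = 7: 7 mod 16 = 7.
q = 11: 11 mod 16 = 11 — not in {2, 3, 5, 7}.
So q = 11 is the smallest counterexample.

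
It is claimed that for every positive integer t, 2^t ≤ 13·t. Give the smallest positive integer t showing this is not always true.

The first 6 eligible values, up to t = 6, all satisfy the conclusion.
t = 7: 2^t = 128 and 13·t = 91, so 128 > 91.

t = 7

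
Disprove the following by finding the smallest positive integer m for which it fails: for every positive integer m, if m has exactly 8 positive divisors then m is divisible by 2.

For m = 24, 30, 40, 42, …, 88, 102, 104 the conclusion holds.
m = 105: τ(105) = 8; 105 mod 2 = 1.

m = 105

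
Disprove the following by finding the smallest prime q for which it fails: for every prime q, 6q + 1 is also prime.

A counterexample is any prime q such that 6q + 1 is not prime; we check each in order.
q = 2: 6q + 1 = 13, prime.
q = 3: 6q + 1 = 19, prime.
q = 5: 6q + 1 = 31, prime.
q = 7: 6q + 1 = 43, prime.
q = 11: 6q + 1 = 67, prime.
q = 13: 6q + 1 = 79, prime.
q = 17: 6q + 1 = 103, prime.
q = 19: 6q + 1 = 115 = 5 × 23, not prime.

q = 19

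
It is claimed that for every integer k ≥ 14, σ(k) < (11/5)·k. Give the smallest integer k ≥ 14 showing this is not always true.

k = 24

For k = 14, 15, 16, 17, 18, 19, 20, 21, 22, 23 the conclusion holds.
k = 24: σ(24) = 60; 60 ≥ 264/5.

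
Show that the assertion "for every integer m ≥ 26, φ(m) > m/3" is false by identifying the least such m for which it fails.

We need the least integer m ≥ 26 for which the claim fails.
m = 26: φ(26) = 12 and 26/3 = 26/3, so φ(26) > 26/3.
m = 27: φ(27) = 18 and 27/3 = 9, so φ(27) > 27/3.
m = 28: φ(28) = 12 and 28/3 = 28/3, so φ(28) > 28/3.
m = 29: φ(29) = 28 and 29/3 = 29/3, so φ(29) > 29/3.
m = 30: φ(30) = 8 and 30/3 = 10, so φ(30) ≤ 30/3.

m = 30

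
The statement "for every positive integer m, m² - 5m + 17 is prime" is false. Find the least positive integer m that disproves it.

A counterexample is any positive integer m such that m² - 5m + 17 is not prime; we check each in order.
For m = 1, 2, 3, 4, …, 10, 11, 12 the conclusion holds.
m = 13: m² - 5m + 17 = 121 = 11 × 11, composite.

m = 13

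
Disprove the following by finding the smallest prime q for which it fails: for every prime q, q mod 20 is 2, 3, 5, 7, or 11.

For q = 2, 3, 5, 7, 11 the conclusion holds.
q = 13: 13 mod 20 = 13 — not in {2, 3, 5, 7, 11}.
Thus q = 13 disproves the claim, and no smaller q works.

q = 13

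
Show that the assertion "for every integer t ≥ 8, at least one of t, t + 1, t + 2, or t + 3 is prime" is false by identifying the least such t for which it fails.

A counterexample is any integer t ≥ 8 such that t, t + 1, t + 2, t + 3 are all composite; we check each in order.
For t = 8, 9, 10, 11, …, 21, 22, 23 the conclusion holds.
t = 24: 24 = 2 × 12; 25 = 5 × 5; 26 = 2 × 13; 27 = 3 × 9 — all composite.
Thus t = 24 disproves the claim, and no smaller t works.

t = 24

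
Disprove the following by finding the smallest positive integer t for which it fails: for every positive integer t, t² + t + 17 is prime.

t = 16

For t = 1, 2, 3, 4, …, 13, 14, 15 the conclusion holds.
t = 16: t² + t + 17 = 289 = 17 × 17, composite.
So t = 16 is the smallest counterexample.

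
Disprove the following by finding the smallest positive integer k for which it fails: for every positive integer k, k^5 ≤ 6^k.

Check each positive integer k in order until k^5 > 6^k.
k = 1: k^5 = 1 and 6^k = 6, so 1 ≤ 6.
k = 2: k^5 = 32 and 6^k = 36, so 32 ≤ 36.
k = 3: k^5 = 243 and 6^k = 216, so 243 > 216.
So k = 3 is the smallest counterexample.

k = 3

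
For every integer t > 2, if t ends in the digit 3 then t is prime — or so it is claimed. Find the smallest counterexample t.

t = 3: 3 ends in 3 and is prime.
t = 13: 13 ends in 3 and is prime.
t = 23: 23 ends in 3 and is prime.
t = 33: 33 ends in 3; 33 = 3 × 11, composite.
Thus t = 33 disproves the claim, and no smaller t works.

t = 33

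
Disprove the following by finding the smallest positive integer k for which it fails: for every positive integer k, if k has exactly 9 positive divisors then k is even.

For k = 36, 100, 196 the conclusion holds.
k = 225: divisors of 225: 9 divisors; 225 is odd.

k = 225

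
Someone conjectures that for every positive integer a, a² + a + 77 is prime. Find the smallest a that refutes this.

A counterexample is any positive integer a such that a² + a + 77 is not prime; we check each in order.
a = 1: a² + a + 77 = 79, prime.
a = 2: a² + a + 77 = 83, prime.
a = 3: a² + a + 77 = 89, prime.
a = 4: a² + a + 77 = 97, prime.
a = 5: a² + a + 77 = 107, prime.
a = 6: a² + a + 77 = 119 = 7 × 17, composite.
Hence a = 6 is a counterexample.

a = 6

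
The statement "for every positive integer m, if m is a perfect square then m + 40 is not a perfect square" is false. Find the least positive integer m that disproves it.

For m = 1, 4 the conclusion holds.
m = 9: 9 = 3² and 9 + 40 = 49 = 7².
So m = 9 is the smallest counterexample.

m = 9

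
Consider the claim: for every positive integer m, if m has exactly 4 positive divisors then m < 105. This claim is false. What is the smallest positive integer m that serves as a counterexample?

We need the least positive integer m for which m has exactly 4 positive divisors but the claim fails.
For m = 6, 8, 10, 14, …, 93, 94, 95 the conclusion holds.
m = 106: τ(106) = 4; 106 ≥ 105.

m = 106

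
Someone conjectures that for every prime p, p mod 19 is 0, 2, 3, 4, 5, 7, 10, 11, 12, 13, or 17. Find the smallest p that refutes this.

For p = 2, 3, 5, 7, …, 23, 29, 31 the conclusion holds.
p = 37: 37 mod 19 = 18 — not in {0, 2, 3, 4, 5, 7, 10, 11, 12, 13, 17}.

p = 37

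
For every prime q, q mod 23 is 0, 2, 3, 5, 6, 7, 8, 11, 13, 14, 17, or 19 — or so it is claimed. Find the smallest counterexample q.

q = 41

We need the least prime q for which the claim fails.
For q = 2, 3, 5, 7, …, 29, 31, 37 the conclusion holds.
q = 41: 41 mod 23 = 18 — not in {0, 2, 3, 5, 6, 7, 8, 11, 13, 14, 17, 19}.
Hence q = 41 is a counterexample.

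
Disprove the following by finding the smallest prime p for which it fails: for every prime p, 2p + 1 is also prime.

We need the least prime p for which 2p + 1 is not prime.
For p = 2, 3, 5 the conclusion holds.
p = 7: 2p + 1 = 15 = 3 × 5, not prime.
So p = 7 is the smallest counterexample.

p = 7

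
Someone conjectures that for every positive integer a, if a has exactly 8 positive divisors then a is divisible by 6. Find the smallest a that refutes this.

a = 40

We need the least positive integer a for which a has exactly 8 positive divisors but a is not divisible by 6.
For a = 24, 30 the conclusion holds.
a = 40: τ(40) = 8; 40 mod 6 = 4.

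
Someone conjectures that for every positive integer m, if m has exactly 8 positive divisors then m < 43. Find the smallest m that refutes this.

m = 54

For m = 24, 30, 40, 42 the conclusion holds.
m = 54: τ(54) = 8; 54 ≥ 43.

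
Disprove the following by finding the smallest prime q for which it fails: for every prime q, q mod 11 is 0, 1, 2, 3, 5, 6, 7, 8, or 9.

q = 37

Check each prime q in order until the claim fails.
The first 11 eligible values, up to q = 31, all satisfy the conclusion.
q = 37: 37 mod 11 = 4 — not in {0, 1, 2, 3, 5, 6, 7, 8, 9}.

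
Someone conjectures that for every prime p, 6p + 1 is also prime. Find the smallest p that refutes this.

We need the least prime p for which 6p + 1 is not prime.
p = 2: 6p + 1 = 13, prime.
p = 3: 6p + 1 = 19, prime.
p = 5: 6p + 1 = 31, prime.
p = 7: 6p + 1 = 43, prime.
p = 11: 6p + 1 = 67, prime.
p = 13: 6p + 1 = 79, prime.
p = 17: 6p + 1 = 103, prime.
p = 19: 6p + 1 = 115 = 5 × 23, not prime.
Hence p = 19 is a counterexample.

p = 19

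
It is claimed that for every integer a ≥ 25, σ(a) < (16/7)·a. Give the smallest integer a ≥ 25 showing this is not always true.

For a = 25, 26, 27, 28, 29 the conclusion holds.
a = 30: σ(30) = 72; 72 ≥ 480/7.

a = 30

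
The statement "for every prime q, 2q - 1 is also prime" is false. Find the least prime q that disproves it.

Check each prime q in order until 2q - 1 is not prime.
q = 2: 2q - 1 = 3, prime.
q = 3: 2q - 1 = 5, prime.
q = 5: 2q - 1 = 9 = 3 × 3, not prime.

q = 5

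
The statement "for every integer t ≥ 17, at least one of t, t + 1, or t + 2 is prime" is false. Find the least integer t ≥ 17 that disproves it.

t = 20

We need the least integer t ≥ 17 for which t, t + 1, t + 2 are all composite.
For t = 17, 18, 19 the conclusion holds.
t = 20: 20 = 2 × 10; 21 = 3 × 7; 22 = 2 × 11 — all composite.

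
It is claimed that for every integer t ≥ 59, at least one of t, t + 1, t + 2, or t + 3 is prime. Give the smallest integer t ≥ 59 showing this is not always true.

t = 59: 59 is prime.
t = 60: 61 is prime.
t = 61: 61 is prime.
t = 62: 62 = 2 × 31; 63 = 3 × 21; 64 = 2 × 32; 65 = 5 × 13 — all composite.
So t = 62 is the smallest counterexample.

t = 62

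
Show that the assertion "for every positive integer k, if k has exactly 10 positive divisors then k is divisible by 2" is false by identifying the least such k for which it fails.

A counterexample is any positive integer k such that k has exactly 10 positive divisors but k is not divisible by 2; we check each in order.
The first 9 eligible values, up to k = 368, all satisfy the conclusion.
k = 405: τ(405) = 10; 405 mod 2 = 1.
So k = 405 is the smallest counterexample.

k = 405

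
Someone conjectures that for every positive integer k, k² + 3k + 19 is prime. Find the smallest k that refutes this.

For k = 1, 2, 3, 4, …, 12, 13, 14 the conclusion holds.
k = 15: k² + 3k + 19 = 289 = 17 × 17, composite.

k = 15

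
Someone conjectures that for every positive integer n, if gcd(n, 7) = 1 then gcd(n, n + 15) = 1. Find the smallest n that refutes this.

We need the least positive integer n for which gcd(n, 7) = 1 but gcd(n, n + 15) > 1.
n = 1: gcd(1, 16) = 1.
n = 2: gcd(2, 17) = 1.
n = 3: gcd(3, 18) = 3.
So n = 3 is the smallest counterexample.

n = 3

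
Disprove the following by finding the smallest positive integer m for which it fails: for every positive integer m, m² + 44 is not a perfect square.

A counterexample is any positive integer m such that m² + 44 is a perfect square; we check each in order.
The first 9 eligible values, up to m = 9, all satisfy the conclusion.
m = 10: 10² + 44 = 144 = 12², a perfect square.
Thus m = 10 disproves the claim, and no smaller m works.

m = 10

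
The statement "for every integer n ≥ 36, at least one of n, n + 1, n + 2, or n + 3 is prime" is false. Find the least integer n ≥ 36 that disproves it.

n = 48

We need the least integer n ≥ 36 for which n, n + 1, n + 2, n + 3 are all composite.
For n = 36, 37, 38, 39, …, 45, 46, 47 the conclusion holds.
n = 48: 48 = 2 × 24; 49 = 7 × 7; 50 = 2 × 25; 51 = 3 × 17 — all composite.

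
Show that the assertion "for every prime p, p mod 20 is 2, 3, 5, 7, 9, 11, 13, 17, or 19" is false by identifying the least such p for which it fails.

Check each prime p in order until the claim fails.
The first 12 eligible values, up to p = 37, all satisfy the conclusion.
p = 41: 41 mod 20 = 1 — not in {2, 3, 5, 7, 9, 11, 13, 17, 19}.
Thus p = 41 disproves the claim, and no smaller p works.

p = 41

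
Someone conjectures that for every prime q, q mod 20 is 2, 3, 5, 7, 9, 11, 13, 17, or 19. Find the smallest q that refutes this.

Check each prime q in order until the claim fails.
The first 12 eligible values, up to q = 37, all satisfy the conclusion.
q = 41: 41 mod 20 = 1 — not in {2, 3, 5, 7, 9, 11, 13, 17, 19}.
Thus q = 41 disproves the claim, and no smaller q works.

q = 41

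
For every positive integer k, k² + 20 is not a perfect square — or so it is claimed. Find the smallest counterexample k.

k = 1: 1² + 20 = 21, not a perfect square.
k = 2: 2² + 20 = 24, not a perfect square.
k = 3: 3² + 20 = 29, not a perfect square.
k = 4: 4² + 20 = 36 = 6², a perfect square.
Thus k = 4 disproves the claim, and no smaller k works.

k = 4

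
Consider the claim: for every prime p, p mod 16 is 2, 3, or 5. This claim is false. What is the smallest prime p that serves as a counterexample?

p = 7

We need the least prime p for which the claim fails.
For p = 2, 3, 5 the conclusion holds.
p = 7: 7 mod 16 = 7 — not in {2, 3, 5}.
Thus p = 7 disproves the claim, and no smaller p works.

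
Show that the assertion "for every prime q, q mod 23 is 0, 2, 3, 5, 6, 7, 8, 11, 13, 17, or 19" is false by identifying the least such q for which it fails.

q = 37

Check each prime q in order until the claim fails.
For q = 2, 3, 5, 7, …, 23, 29, 31 the conclusion holds.
q = 37: 37 mod 23 = 14 — not in {0, 2, 3, 5, 6, 7, 8, 11, 13, 17, 19}.
Thus q = 37 disproves the claim, and no smaller q works.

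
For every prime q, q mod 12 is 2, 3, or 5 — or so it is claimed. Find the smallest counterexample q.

q = 7

We need the least prime q for which the claim fails.
q = 2: 2 mod 12 = 2.
q = 3: 3 mod 12 = 3.
q = 5: 5 mod 12 = 5.
q = 7: 7 mod 12 = 7 — not in {2, 3, 5}.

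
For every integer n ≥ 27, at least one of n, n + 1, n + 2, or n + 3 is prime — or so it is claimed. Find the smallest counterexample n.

Check each integer n ≥ 27 in order until n, n + 1, n + 2, n + 3 are all composite.
n = 27: 29 is prime.
n = 28: 29 is prime.
n = 29: 29 is prime.
n = 30: 31 is prime.
n = 31: 31 is prime.
n = 32: 32 = 2 × 16; 33 = 3 × 11; 34 = 2 × 17; 35 = 5 × 7 — all composite.

n = 32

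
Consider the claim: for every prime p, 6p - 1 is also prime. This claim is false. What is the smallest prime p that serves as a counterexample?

We need the least prime p for which 6p - 1 is not prime.
The first 4 eligible values, up to p = 7, all satisfy the conclusion.
p = 11: 6p - 1 = 65 = 5 × 13, not prime.

p = 11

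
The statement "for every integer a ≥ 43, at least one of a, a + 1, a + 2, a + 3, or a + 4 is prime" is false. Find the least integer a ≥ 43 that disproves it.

a = 48

We need the least integer a ≥ 43 for which a, a + 1, a + 2, a + 3, a + 4 are all composite.
The first 5 eligible values, up to a = 47, all satisfy the conclusion.
a = 48: 48 = 2 × 24; 49 = 7 × 7; 50 = 2 × 25; 51 = 3 × 17; 52 = 2 × 26 — all composite.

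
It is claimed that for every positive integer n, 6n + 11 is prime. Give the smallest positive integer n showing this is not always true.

For n = 1, 2, 3 the conclusion holds.
n = 4: 6n + 11 = 35 = 5 × 7, composite.
Thus n = 4 disproves the claim, and no smaller n works.

n = 4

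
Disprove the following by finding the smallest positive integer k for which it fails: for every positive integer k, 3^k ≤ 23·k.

The first 4 eligible values, up to k = 4, all satisfy the conclusion.
k = 5: 3^k = 243 and 23·k = 115, so 243 > 115.
So k = 5 is the smallest counterexample.

k = 5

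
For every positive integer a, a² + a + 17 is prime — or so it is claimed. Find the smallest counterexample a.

a = 16

Check each positive integer a in order until a² + a + 17 is not prime.
The first 15 eligible values, up to a = 15, all satisfy the conclusion.
a = 16: a² + a + 17 = 289 = 17 × 17, composite.
Hence a = 16 is a counterexample.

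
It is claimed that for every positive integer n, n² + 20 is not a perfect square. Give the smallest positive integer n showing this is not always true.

n = 4

We need the least positive integer n for which n² + 20 is a perfect square.
For n = 1, 2, 3 the conclusion holds.
n = 4: 4² + 20 = 36 = 6², a perfect square.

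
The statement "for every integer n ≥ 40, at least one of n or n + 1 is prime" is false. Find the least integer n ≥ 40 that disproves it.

We need the least integer n ≥ 40 for which n, n + 1 are both composite.
n = 40: 41 is prime.
n = 41: 41 is prime.
n = 42: 43 is prime.
n = 43: 43 is prime.
n = 44: 44 = 2 × 22; 45 = 3 × 15 — both composite.

n = 44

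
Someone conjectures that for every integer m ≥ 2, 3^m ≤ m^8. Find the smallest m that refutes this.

m = 23

A counterexample is any integer m ≥ 2 such that 3^m > m^8; we check each in order.
For m = 2, 3, 4, 5, …, 20, 21, 22 the conclusion holds.
m = 23: 3^m = 94143178827 and m^8 = 78310985281, so 94143178827 > 78310985281.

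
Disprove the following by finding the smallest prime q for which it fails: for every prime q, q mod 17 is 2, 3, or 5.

Check each prime q in order until the claim fails.
For q = 2, 3, 5 the conclusion holds.
q = 7: 7 mod 17 = 7 — not in {2, 3, 5}.

q = 7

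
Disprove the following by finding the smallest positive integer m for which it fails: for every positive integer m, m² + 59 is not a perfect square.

m = 29

For m = 1, 2, 3, 4, …, 26, 27, 28 the conclusion holds.
m = 29: 29² + 59 = 900 = 30², a perfect square.
Thus m = 29 disproves the claim, and no smaller m works.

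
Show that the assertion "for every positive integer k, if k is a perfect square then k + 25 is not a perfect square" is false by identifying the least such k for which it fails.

k = 144

We need the least positive integer k for which k is a perfect square but k + 25 is a perfect square.
The first 11 eligible values, up to k = 121, all satisfy the conclusion.
k = 144: 144 = 12² and 144 + 25 = 169 = 13².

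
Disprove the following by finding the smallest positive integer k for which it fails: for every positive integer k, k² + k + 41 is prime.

Check each positive integer k in order until k² + k + 41 is not prime.
For k = 1, 2, 3, 4, …, 37, 38, 39 the conclusion holds.
k = 40: k² + k + 41 = 1681 = 41 × 41, composite.
Thus k = 40 disproves the claim, and no smaller k works.

k = 40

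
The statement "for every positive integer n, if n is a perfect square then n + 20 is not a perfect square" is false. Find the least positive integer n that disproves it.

For n = 1, 4, 9 the conclusion holds.
n = 16: 16 = 4² and 16 + 20 = 36 = 6².
So n = 16 is the smallest counterexample.

n = 16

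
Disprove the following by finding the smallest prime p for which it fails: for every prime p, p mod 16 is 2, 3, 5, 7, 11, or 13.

Check each prime p in order until the claim fails.
p = 2: 2 mod 16 = 2.
p = 3: 3 mod 16 = 3.
p = 5: 5 mod 16 = 5.
p = 7: 7 mod 16 = 7.
p = 11: 11 mod 16 = 11.
p = 13: 13 mod 16 = 13.
p = 17: 17 mod 16 = 1 — not in {2, 3, 5, 7, 11, 13}.
Thus p = 17 disproves the claim, and no smaller p works.

p = 17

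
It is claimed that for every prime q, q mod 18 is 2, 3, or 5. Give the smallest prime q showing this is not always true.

A counterexample is any prime q such that the claim fails; we check each in order.
q = 2: 2 mod 18 = 2.
q = 3: 3 mod 18 = 3.
q = 5: 5 mod 18 = 5.
q = 7: 7 mod 18 = 7 — not in {2, 3, 5}.
So q = 7 is the smallest counterexample.

q = 7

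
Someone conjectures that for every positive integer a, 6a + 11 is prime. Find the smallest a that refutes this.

A counterexample is any positive integer a such that 6a + 11 is not prime; we check each in order.
a = 1: 6a + 11 = 17, prime.
a = 2: 6a + 11 = 23, prime.
a = 3: 6a + 11 = 29, prime.
a = 4: 6a + 11 = 35 = 5 × 7, composite.
Hence a = 4 is a counterexample.

a = 4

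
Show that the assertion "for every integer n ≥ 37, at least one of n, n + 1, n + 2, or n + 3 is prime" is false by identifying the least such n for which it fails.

For n = 37, 38, 39, 40, …, 45, 46, 47 the conclusion holds.
n = 48: 48 = 2 × 24; 49 = 7 × 7; 50 = 2 × 25; 51 = 3 × 17 — all composite.
Thus n = 48 disproves the claim, and no smaller n works.

n = 48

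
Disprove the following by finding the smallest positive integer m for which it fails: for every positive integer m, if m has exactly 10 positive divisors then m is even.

The first 9 eligible values, up to m = 368, all satisfy the conclusion.
m = 405: divisors of 405: 10 divisors; 405 is odd.

m = 405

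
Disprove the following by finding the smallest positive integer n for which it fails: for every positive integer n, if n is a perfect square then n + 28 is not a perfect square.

A counterexample is any positive integer n such that n is a perfect square but n + 28 is a perfect square; we check each in order.
The first 5 eligible values, up to n = 25, all satisfy the conclusion.
n = 36: 36 = 6² and 36 + 28 = 64 = 8².

n = 36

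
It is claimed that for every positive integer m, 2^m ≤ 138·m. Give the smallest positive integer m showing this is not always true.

Check each positive integer m in order until 2^m > 138·m.
For m = 1, 2, 3, 4, 5, 6, 7, 8, 9, 10 the conclusion holds.
m = 11: 2^m = 2048 and 138·m = 1518, so 2048 > 1518.

m = 11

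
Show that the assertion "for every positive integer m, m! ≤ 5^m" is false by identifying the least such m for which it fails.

m = 12

Check each positive integer m in order until m! > 5^m.
The first 11 eligible values, up to m = 11, all satisfy the conclusion.
m = 12: m! = 479001600 and 5^m = 244140625, so 479001600 > 244140625.
So m = 12 is the smallest counterexample.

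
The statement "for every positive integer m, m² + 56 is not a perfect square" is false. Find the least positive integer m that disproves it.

m = 1: 1² + 56 = 57, not a perfect square.
m = 2: 2² + 56 = 60, not a perfect square.
m = 3: 3² + 56 = 65, not a perfect square.
m = 4: 4² + 56 = 72, not a perfect square.
m = 5: 5² + 56 = 81 = 9², a perfect square.
So m = 5 is the smallest counterexample.

m = 5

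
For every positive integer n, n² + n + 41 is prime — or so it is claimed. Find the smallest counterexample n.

The first 39 eligible values, up to n = 39, all satisfy the conclusion.
n = 40: n² + n + 41 = 1681 = 41 × 41, composite.
So n = 40 is the smallest counterexample.

n = 40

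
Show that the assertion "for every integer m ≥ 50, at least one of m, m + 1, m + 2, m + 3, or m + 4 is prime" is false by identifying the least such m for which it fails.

m = 54

We need the least integer m ≥ 50 for which m, m + 1, m + 2, m + 3, m + 4 are all composite.
For m = 50, 51, 52, 53 the conclusion holds.
m = 54: 54 = 2 × 27; 55 = 5 × 11; 56 = 2 × 28; 57 = 3 × 19; 58 = 2 × 29 — all composite.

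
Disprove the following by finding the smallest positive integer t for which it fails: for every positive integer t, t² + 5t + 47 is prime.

Check each positive integer t in order until t² + 5t + 47 is not prime.
The first 37 eligible values, up to t = 37, all satisfy the conclusion.
t = 38: t² + 5t + 47 = 1681 = 41 × 41, composite.

t = 38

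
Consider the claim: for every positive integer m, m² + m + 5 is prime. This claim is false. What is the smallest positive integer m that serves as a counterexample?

A counterexample is any positive integer m such that m² + m + 5 is not prime; we check each in order.
For m = 1, 2, 3 the conclusion holds.
m = 4: m² + m + 5 = 25 = 5 × 5, composite.

m = 4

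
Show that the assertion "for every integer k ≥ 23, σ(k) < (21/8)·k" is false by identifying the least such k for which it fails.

k = 60

A counterexample is any integer k ≥ 23 such that the claim fails; we check each in order.
For k = 23, 24, 25, 26, …, 57, 58, 59 the conclusion holds.
k = 60: σ(60) = 168; 168 ≥ 315/2.
So k = 60 is the smallest counterexample.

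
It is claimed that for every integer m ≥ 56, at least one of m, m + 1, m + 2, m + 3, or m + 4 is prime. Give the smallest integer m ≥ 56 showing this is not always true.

Check each integer m ≥ 56 in order until m, m + 1, m + 2, m + 3, m + 4 are all composite.
For m = 56, 57, 58, 59, 60, 61 the conclusion holds.
m = 62: 62 = 2 × 31; 63 = 3 × 21; 64 = 2 × 32; 65 = 5 × 13; 66 = 2 × 33 — all composite.

m = 62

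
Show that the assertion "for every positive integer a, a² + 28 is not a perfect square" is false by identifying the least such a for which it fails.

a = 6

We need the least positive integer a for which a² + 28 is a perfect square.
For a = 1, 2, 3, 4, 5 the conclusion holds.
a = 6: 6² + 28 = 64 = 8², a perfect square.
So a = 6 is the smallest counterexample.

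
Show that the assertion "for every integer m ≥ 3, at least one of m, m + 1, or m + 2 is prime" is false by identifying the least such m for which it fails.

m = 8

The first 5 eligible values, up to m = 7, all satisfy the conclusion.
m = 8: 8 = 2 × 4; 9 = 3 × 3; 10 = 2 × 5 — all composite.
Hence m = 8 is a counterexample.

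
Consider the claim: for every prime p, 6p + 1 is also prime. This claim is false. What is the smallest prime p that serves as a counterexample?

The first 7 eligible values, up to p = 17, all satisfy the conclusion.
p = 19: 6p + 1 = 115 = 5 × 23, not prime.

p = 19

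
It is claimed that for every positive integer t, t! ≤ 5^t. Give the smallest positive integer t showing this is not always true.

For t = 1, 2, 3, 4, …, 9, 10, 11 the conclusion holds.
t = 12: t! = 479001600 and 5^t = 244140625, so 479001600 > 244140625.
So t = 12 is the smallest counterexample.

t = 12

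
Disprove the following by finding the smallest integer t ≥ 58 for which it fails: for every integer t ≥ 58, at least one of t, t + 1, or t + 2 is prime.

We need the least integer t ≥ 58 for which t, t + 1, t + 2 are all composite.
For t = 58, 59, 60, 61 the conclusion holds.
t = 62: 62 = 2 × 31; 63 = 3 × 21; 64 = 2 × 32 — all composite.
Hence t = 62 is a counterexample.

t = 62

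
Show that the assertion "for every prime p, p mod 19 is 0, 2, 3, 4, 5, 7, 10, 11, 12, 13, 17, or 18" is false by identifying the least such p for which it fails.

p = 47

For p = 2, 3, 5, 7, …, 37, 41, 43 the conclusion holds.
p = 47: 47 mod 19 = 9 — not in {0, 2, 3, 4, 5, 7, 10, 11, 12, 13, 17, 18}.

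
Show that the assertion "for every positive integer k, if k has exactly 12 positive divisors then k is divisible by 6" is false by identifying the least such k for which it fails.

The first 8 eligible values, up to k = 132, all satisfy the conclusion.
k = 140: τ(140) = 12; 140 mod 6 = 2.

k = 140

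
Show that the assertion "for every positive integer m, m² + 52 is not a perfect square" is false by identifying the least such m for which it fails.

For m = 1, 2, 3, 4, …, 9, 10, 11 the conclusion holds.
m = 12: 12² + 52 = 196 = 14², a perfect square.
Hence m = 12 is a counterexample.

m = 12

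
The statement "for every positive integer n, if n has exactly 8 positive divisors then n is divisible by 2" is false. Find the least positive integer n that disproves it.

n = 105

The first 12 eligible values, up to n = 104, all satisfy the conclusion.
n = 105: τ(105) = 8; 105 mod 2 = 1.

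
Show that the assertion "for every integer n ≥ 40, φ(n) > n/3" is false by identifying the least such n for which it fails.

n = 42

For n = 40, 41 the conclusion holds.
n = 42: φ(42) = 12 and 42/3 = 14, so φ(42) ≤ 42/3.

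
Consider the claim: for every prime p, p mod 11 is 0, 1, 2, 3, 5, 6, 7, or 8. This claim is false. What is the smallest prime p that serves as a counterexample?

Check each prime p in order until the claim fails.
For p = 2, 3, 5, 7, 11, 13, 17, 19, 23, 29 the conclusion holds.
p = 31: 31 mod 11 = 9 — not in {0, 1, 2, 3, 5, 6, 7, 8}.
So p = 31 is the smallest counterexample.

p = 31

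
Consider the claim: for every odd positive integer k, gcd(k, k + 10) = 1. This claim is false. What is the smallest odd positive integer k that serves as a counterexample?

We need the least odd positive integer k for which gcd(k, k + 10) > 1.
For k = 1, 3 the conclusion holds.
k = 5: gcd(5, 15) = 5.

k = 5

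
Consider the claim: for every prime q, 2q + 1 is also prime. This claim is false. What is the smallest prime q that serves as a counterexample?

q = 7

Check each prime q in order until 2q + 1 is not prime.
For q = 2, 3, 5 the conclusion holds.
q = 7: 2q + 1 = 15 = 3 × 5, not prime.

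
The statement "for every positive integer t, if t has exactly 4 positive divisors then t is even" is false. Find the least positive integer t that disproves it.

We need the least positive integer t for which t has exactly 4 positive divisors but t is odd.
For t = 6, 8, 10, 14 the conclusion holds.
t = 15: divisors of 15: 1, 3, 5, 15; 15 is odd.
Thus t = 15 disproves the claim, and no smaller t works.

t = 15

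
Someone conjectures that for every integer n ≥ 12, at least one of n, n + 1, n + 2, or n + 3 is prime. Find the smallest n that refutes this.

We need the least integer n ≥ 12 for which n, n + 1, n + 2, n + 3 are all composite.
For n = 12, 13, 14, 15, …, 21, 22, 23 the conclusion holds.
n = 24: 24 = 2 × 12; 25 = 5 × 5; 26 = 2 × 13; 27 = 3 × 9 — all composite.

n = 24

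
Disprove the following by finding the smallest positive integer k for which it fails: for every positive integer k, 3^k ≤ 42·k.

Check each positive integer k in order until 3^k > 42·k.
k = 1: 3^k = 3 and 42·k = 42, so 3 ≤ 42.
k = 2: 3^k = 9 and 42·k = 84, so 9 ≤ 84.
k = 3: 3^k = 27 and 42·k = 126, so 27 ≤ 126.
k = 4: 3^k = 81 and 42·k = 168, so 81 ≤ 168.
k = 5: 3^k = 243 and 42·k = 210, so 243 > 210.
Thus k = 5 disproves the claim, and no smaller k works.

k = 5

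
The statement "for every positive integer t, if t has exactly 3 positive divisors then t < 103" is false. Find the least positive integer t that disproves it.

t = 121

We need the least positive integer t for which t has exactly 3 positive divisors but the claim fails.
For t = 4, 9, 25, 49 the conclusion holds.
t = 121: τ(121) = 3; 121 ≥ 103.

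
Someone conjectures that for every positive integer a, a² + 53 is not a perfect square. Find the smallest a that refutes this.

a = 26

For a = 1, 2, 3, 4, …, 23, 24, 25 the conclusion holds.
a = 26: 26² + 53 = 729 = 27², a perfect square.
Hence a = 26 is a counterexample.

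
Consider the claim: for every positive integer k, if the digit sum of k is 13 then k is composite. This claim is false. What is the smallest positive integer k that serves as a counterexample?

Check each positive integer k in order until the digit sum of k is 13 but k is prime.
k = 49: digit sum 13; 49 is composite.
k = 58: digit sum 13; 58 is composite.
k = 67: digit sum 13; 67 is prime, not composite.

k = 67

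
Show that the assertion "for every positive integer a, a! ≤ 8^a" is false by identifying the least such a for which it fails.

The first 19 eligible values, up to a = 19, all satisfy the conclusion.
a = 20: a! = 2432902008176640000 and 8^a = 1152921504606846976, so 2432902008176640000 > 1152921504606846976.

a = 20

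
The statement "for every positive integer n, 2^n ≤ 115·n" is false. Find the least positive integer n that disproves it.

Check each positive integer n in order until 2^n > 115·n.
The first 10 eligible values, up to n = 10, all satisfy the conclusion.
n = 11: 2^n = 2048 and 115·n = 1265, so 2048 > 1265.
So n = 11 is the smallest counterexample.

n = 11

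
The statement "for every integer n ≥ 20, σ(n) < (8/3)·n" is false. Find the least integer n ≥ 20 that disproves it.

A counterexample is any integer n ≥ 20 such that the claim fails; we check each in order.
For n = 20, 21, 22, 23, …, 57, 58, 59 the conclusion holds.
n = 60: σ(60) = 168; 168 ≥ 160.
So n = 60 is the smallest counterexample.

n = 60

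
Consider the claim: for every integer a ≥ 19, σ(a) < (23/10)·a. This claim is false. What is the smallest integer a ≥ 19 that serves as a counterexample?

a = 24

Check each integer a ≥ 19 in order until the claim fails.
a = 19: σ(19) = 20; 20 < 437/10.
a = 20: σ(20) = 42; 42 < 46.
a = 21: σ(21) = 32; 32 < 483/10.
a = 22: σ(22) = 36; 36 < 253/5.
a = 23: σ(23) = 24; 24 < 529/10.
a = 24: σ(24) = 60; 60 ≥ 276/5.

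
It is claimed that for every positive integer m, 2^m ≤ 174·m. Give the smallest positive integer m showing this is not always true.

We need the least positive integer m for which 2^m > 174·m.
For m = 1, 2, 3, 4, 5, 6, 7, 8, 9, 10 the conclusion holds.
m = 11: 2^m = 2048 and 174·m = 1914, so 2048 > 1914.

m = 11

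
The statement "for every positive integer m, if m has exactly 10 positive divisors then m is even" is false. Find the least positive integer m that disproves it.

The first 9 eligible values, up to m = 368, all satisfy the conclusion.
m = 405: divisors of 405: 10 divisors; 405 is odd.
So m = 405 is the smallest counterexample.

m = 405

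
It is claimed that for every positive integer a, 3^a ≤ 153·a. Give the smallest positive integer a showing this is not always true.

a = 7

A counterexample is any positive integer a such that 3^a > 153·a; we check each in order.
For a = 1, 2, 3, 4, 5, 6 the conclusion holds.
a = 7: 3^a = 2187 and 153·a = 1071, so 2187 > 1071.
Hence a = 7 is a counterexample.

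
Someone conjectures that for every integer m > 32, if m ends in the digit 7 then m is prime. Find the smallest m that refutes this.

m = 57

A counterexample is any integer m > 32 such that m ends in the digit 7 but m is not prime; we check each in order.
For m = 37, 47 the conclusion holds.
m = 57: 57 ends in 7; 57 = 3 × 19, composite.
Hence m = 57 is a counterexample.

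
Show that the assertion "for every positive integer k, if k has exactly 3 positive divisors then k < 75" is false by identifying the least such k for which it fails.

k = 121

We need the least positive integer k for which k has exactly 3 positive divisors but the claim fails.
k = 4: τ(4) = 3; 4 < 75.
k = 9: τ(9) = 3; 9 < 75.
k = 25: τ(25) = 3; 25 < 75.
k = 49: τ(49) = 3; 49 < 75.
k = 121: τ(121) = 3; 121 ≥ 75.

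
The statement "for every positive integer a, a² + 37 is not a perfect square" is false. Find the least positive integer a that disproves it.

a = 18

We need the least positive integer a for which a² + 37 is a perfect square.
The first 17 eligible values, up to a = 17, all satisfy the conclusion.
a = 18: 18² + 37 = 361 = 19², a perfect square.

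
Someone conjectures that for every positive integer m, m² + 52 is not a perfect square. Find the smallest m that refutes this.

m = 12

A counterexample is any positive integer m such that m² + 52 is a perfect square; we check each in order.
For m = 1, 2, 3, 4, …, 9, 10, 11 the conclusion holds.
m = 12: 12² + 52 = 196 = 14², a perfect square.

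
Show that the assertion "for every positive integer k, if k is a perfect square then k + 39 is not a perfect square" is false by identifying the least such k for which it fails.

The first 4 eligible values, up to k = 16, all satisfy the conclusion.
k = 25: 25 = 5² and 25 + 39 = 64 = 8².

k = 25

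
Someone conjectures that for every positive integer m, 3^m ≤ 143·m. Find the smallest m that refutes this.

The first 6 eligible values, up to m = 6, all satisfy the conclusion.
m = 7: 3^m = 2187 and 143·m = 1001, so 2187 > 1001.
Hence m = 7 is a counterexample.

m = 7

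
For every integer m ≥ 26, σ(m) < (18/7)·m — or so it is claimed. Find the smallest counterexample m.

m = 48

A counterexample is any integer m ≥ 26 such that the claim fails; we check each in order.
The first 22 eligible values, up to m = 47, all satisfy the conclusion.
m = 48: σ(48) = 124; 124 ≥ 864/7.
Thus m = 48 disproves the claim, and no smaller m works.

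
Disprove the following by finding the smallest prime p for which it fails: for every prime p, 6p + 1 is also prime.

A counterexample is any prime p such that 6p + 1 is not prime; we check each in order.
For p = 2, 3, 5, 7, 11, 13, 17 the conclusion holds.
p = 19: 6p + 1 = 115 = 5 × 23, not prime.

p = 19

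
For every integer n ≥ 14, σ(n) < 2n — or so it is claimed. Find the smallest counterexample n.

n = 18

n = 14: σ(14) = 24; 24 < 28.
n = 15: σ(15) = 24; 24 < 30.
n = 16: σ(16) = 31; 31 < 32.
n = 17: σ(17) = 18; 18 < 34.
n = 18: σ(18) = 39; 39 ≥ 36.
Thus n = 18 disproves the claim, and no smaller n works.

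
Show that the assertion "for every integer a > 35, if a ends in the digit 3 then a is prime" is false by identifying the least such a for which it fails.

a = 63

A counterexample is any integer a > 35 such that a ends in the digit 3 but a is not prime; we check each in order.
a = 43: 43 ends in 3 and is prime.
a = 53: 53 ends in 3 and is prime.
a = 63: 63 ends in 3; 63 = 3 × 21, composite.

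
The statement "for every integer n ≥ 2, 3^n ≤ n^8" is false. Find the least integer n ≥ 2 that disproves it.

For n = 2, 3, 4, 5, …, 20, 21, 22 the conclusion holds.
n = 23: 3^n = 94143178827 and n^8 = 78310985281, so 94143178827 > 78310985281.

n = 23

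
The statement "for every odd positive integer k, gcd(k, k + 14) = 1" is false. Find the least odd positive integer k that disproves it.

We need the least odd positive integer k for which gcd(k, k + 14) > 1.
For k = 1, 3, 5 the conclusion holds.
k = 7: gcd(7, 21) = 7.

k = 7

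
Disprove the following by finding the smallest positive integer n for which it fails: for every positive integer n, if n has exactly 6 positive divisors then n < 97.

n = 98

We need the least positive integer n for which n has exactly 6 positive divisors but the claim fails.
The first 14 eligible values, up to n = 92, all satisfy the conclusion.
n = 98: τ(98) = 6; 98 ≥ 97.
Hence n = 98 is a counterexample.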